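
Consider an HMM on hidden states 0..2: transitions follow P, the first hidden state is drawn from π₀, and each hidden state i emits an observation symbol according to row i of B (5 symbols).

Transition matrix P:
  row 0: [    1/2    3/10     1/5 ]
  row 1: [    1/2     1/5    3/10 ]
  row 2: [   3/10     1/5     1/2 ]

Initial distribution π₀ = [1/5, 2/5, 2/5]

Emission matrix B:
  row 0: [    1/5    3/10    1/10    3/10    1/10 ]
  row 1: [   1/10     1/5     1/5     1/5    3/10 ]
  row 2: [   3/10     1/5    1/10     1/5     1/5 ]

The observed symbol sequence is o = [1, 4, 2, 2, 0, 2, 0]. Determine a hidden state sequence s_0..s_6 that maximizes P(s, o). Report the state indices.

path = [2, 2, 2, 2, 2, 2, 2]

t=0: δ = [6.000e-02, 8.000e-02, 8.000e-02]  (obs o_0=1)
t=1: δ = [4.000e-03, 5.400e-03, 8.000e-03]  ψ = [1, 0, 2]  (obs o_1=4)
t=2: δ = [2.700e-04, 3.200e-04, 4.000e-04]  ψ = [1, 2, 2]  (obs o_2=2)
t=3: δ = [1.600e-05, 1.620e-05, 2.000e-05]  ψ = [1, 0, 2]  (obs o_3=2)
t=4: δ = [1.620e-06, 4.800e-07, 3.000e-06]  ψ = [1, 0, 2]  (obs o_4=0)
t=5: δ = [9.000e-08, 1.200e-07, 1.500e-07]  ψ = [2, 2, 2]  (obs o_5=2)
t=6: δ = [1.200e-08, 3.000e-09, 2.250e-08]  ψ = [1, 2, 2]  (obs o_6=0)
backtrack: best end state = 2; path = [2, 2, 2, 2, 2, 2, 2]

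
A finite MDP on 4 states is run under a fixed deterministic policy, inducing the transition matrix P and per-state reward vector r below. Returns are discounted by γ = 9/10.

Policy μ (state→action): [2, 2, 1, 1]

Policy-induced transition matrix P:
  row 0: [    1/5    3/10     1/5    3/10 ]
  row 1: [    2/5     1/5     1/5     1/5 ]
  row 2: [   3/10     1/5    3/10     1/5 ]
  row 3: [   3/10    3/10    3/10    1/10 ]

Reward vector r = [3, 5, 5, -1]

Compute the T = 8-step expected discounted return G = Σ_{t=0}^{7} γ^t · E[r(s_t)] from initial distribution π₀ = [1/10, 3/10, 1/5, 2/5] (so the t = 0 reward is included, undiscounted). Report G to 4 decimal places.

t=0: π = [0.1000, 0.3000, 0.2000, 0.4000], E[r] = 2.4000, γ^t·E[r] = 2.400000, running G = 2.400000
t=1: π = [0.3200, 0.2500, 0.2600, 0.1700], E[r] = 3.3400, γ^t·E[r] = 3.006000, running G = 5.406000
t=2: π = [0.2930, 0.2490, 0.2430, 0.2150], E[r] = 3.1240, γ^t·E[r] = 2.530440, running G = 7.936440
t=3: π = [0.2956, 0.2508, 0.2458, 0.2078], E[r] = 3.1620, γ^t·E[r] = 2.305098, running G = 10.241538
t=4: π = [0.2955, 0.2503, 0.2454, 0.2088], E[r] = 3.1563, γ^t·E[r] = 2.070835, running G = 12.312373
t=5: π = [0.2955, 0.2504, 0.2454, 0.2087], E[r] = 3.1570, γ^t·E[r] = 1.864172, running G = 14.176546
t=6: π = [0.2955, 0.2504, 0.2454, 0.2087], E[r] = 3.1569, γ^t·E[r] = 1.677720, running G = 15.854265
t=7: π = [0.2955, 0.2504, 0.2454, 0.2087], E[r] = 3.1569, γ^t·E[r] = 1.509949, running G = 17.364214

G = 17.3642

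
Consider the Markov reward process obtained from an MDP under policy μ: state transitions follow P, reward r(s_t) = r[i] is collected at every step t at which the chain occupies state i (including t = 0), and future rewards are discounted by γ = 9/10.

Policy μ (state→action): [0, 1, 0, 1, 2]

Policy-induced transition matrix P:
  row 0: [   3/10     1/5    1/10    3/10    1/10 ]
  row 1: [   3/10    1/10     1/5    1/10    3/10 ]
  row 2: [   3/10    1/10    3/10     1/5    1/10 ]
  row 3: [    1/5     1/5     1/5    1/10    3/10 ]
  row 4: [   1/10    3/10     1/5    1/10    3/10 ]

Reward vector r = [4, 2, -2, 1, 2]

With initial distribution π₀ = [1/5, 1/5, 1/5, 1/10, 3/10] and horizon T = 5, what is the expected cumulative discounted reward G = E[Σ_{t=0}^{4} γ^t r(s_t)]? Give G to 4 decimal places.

t=0: π = [0.2000, 0.2000, 0.2000, 0.1000, 0.3000], E[r] = 1.5000, γ^t·E[r] = 1.500000, running G = 1.500000
t=1: π = [0.2300, 0.1900, 0.2000, 0.1600, 0.2200], E[r] = 1.5000, γ^t·E[r] = 1.350000, running G = 2.850000
t=2: π = [0.2400, 0.1830, 0.1970, 0.1660, 0.2140], E[r] = 1.5260, γ^t·E[r] = 1.236060, running G = 4.086060
t=3: π = [0.2406, 0.1834, 0.1957, 0.1677, 0.2126], E[r] = 1.5307, γ^t·E[r] = 1.115880, running G = 5.201940
t=4: π = [0.2407, 0.1834, 0.1955, 0.1677, 0.2127], E[r] = 1.5317, γ^t·E[r] = 1.004942, running G = 6.206882

G = 6.2069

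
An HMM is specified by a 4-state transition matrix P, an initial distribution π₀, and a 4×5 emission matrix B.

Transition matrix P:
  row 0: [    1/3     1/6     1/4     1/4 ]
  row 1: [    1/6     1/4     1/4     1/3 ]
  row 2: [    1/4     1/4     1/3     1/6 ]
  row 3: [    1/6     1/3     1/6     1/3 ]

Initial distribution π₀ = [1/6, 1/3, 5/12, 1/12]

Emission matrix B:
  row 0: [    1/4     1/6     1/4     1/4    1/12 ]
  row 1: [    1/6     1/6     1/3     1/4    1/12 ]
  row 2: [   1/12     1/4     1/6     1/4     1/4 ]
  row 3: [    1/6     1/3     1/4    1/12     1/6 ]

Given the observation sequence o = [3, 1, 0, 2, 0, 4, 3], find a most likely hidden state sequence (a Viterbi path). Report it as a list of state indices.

path = [2, 2, 0, 0, 0, 2, 2]

t=0: δ = [4.167e-02, 8.333e-02, 1.042e-01, 6.944e-03]  (obs o_0=3)
t=1: δ = [4.340e-03, 4.340e-03, 8.681e-03, 9.259e-03]  ψ = [2, 2, 2, 1]  (obs o_1=1)
t=2: δ = [5.425e-04, 5.144e-04, 2.411e-04, 5.144e-04]  ψ = [2, 3, 2, 3]  (obs o_2=0)
t=3: δ = [4.521e-05, 5.716e-05, 2.261e-05, 4.287e-05]  ψ = [0, 3, 0, 1]  (obs o_3=2)
t=4: δ = [3.768e-06, 2.381e-06, 1.191e-06, 3.175e-06]  ψ = [0, 1, 1, 1]  (obs o_4=0)
t=5: δ = [1.047e-07, 8.820e-08, 2.355e-07, 1.764e-07]  ψ = [0, 3, 0, 3]  (obs o_5=4)
t=6: δ = [1.472e-08, 1.472e-08, 1.962e-08, 4.900e-09]  ψ = [2, 2, 2, 3]  (obs o_6=3)
backtrack: best end state = 2; path = [2, 2, 0, 0, 0, 2, 2]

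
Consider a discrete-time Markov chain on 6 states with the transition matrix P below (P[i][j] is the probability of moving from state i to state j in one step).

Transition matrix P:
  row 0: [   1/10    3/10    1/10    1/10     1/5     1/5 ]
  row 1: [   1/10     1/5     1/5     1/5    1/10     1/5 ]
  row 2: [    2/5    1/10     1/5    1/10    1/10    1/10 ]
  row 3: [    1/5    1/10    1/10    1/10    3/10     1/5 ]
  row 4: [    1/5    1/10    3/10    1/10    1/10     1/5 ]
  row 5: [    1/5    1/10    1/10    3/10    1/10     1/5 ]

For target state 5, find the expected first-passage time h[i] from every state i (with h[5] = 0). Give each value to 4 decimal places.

h = [5.4583, 5.5027, 6.0440, 5.4593, 5.5567, 0.0000]

First-step conditioning: h[5] = 0; for i ≠ 5, h[i] = 1 + Σ_k P[i][k]·h[k].
  h[0] = 1 + 1/10·h[0] + 3/10·h[1] + 1/10·h[2] + 1/10·h[3] + 1/5·h[4]
  h[1] = 1 + 1/10·h[0] + 1/5·h[1] + 1/5·h[2] + 1/5·h[3] + 1/10·h[4]
  h[2] = 1 + 2/5·h[0] + 1/10·h[1] + 1/5·h[2] + 1/10·h[3] + 1/10·h[4]
  h[3] = 1 + 1/5·h[0] + 1/10·h[1] + 1/10·h[2] + 1/10·h[3] + 3/10·h[4]
  h[4] = 1 + 1/5·h[0] + 1/10·h[1] + 3/10·h[2] + 1/10·h[3] + 1/10·h[4]
Solving the 5×5 linear system over states ≠ 5 gives exactly h = [28285/5182, 28515/5182, 15660/2591, 14145/2591, 28795/5182, 0] (h[5] = 0 is the target).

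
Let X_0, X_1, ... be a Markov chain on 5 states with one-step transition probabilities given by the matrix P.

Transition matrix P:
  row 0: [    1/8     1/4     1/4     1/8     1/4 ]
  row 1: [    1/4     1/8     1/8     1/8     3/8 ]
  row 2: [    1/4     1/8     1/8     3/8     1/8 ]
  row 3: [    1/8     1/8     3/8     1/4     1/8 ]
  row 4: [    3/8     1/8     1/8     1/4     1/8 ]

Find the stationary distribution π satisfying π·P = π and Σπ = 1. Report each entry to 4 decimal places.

π = [0.2178, 0.1522, 0.2097, 0.2300, 0.1903]

Balance equations π_j = Σ_i π_i·P[i][j]:
  π_0 = 1/8·π_0 + 1/4·π_1 + 1/4·π_2 + 1/8·π_3 + 3/8·π_4
  π_1 = 1/4·π_0 + 1/8·π_1 + 1/8·π_2 + 1/8·π_3 + 1/8·π_4
  π_2 = 1/4·π_0 + 1/8·π_1 + 1/8·π_2 + 3/8·π_3 + 1/8·π_4
  π_3 = 1/8·π_0 + 1/8·π_1 + 3/8·π_2 + 1/4·π_3 + 1/4·π_4
  normalize: π_0 + π_1 + π_2 + π_3 + π_4 = 1
Solving the linear system gives exactly π = [269/1235, 188/1235, 259/1235, 284/1235, 47/247].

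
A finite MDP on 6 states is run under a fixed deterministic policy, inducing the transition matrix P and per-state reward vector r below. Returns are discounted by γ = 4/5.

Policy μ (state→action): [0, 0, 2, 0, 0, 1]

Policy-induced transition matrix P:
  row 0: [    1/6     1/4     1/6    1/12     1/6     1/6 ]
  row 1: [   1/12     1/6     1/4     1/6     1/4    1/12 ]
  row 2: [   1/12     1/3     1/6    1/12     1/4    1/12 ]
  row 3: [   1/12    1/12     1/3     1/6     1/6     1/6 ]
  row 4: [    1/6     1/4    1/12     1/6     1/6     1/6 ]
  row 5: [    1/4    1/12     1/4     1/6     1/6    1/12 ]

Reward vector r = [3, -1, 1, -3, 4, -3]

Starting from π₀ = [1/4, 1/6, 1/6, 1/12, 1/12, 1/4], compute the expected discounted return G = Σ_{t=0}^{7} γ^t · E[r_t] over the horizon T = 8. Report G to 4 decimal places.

t=0: π = [0.2500, 0.1667, 0.1667, 0.0833, 0.0833, 0.2500], E[r] = 0.0833, γ^t·E[r] = 0.083333, running G = 0.083333
t=1: π = [0.1528, 0.1944, 0.2083, 0.1319, 0.1944, 0.1181], E[r] = 0.5000, γ^t·E[r] = 0.400000, running G = 0.483333
t=2: π = [0.1319, 0.2095, 0.1985, 0.1366, 0.2002, 0.1233], E[r] = 0.4063, γ^t·E[r] = 0.260000, running G = 0.743333
t=3: π = [0.1316, 0.2058, 0.2005, 0.1391, 0.2007, 0.1224], E[r] = 0.4075, γ^t·E[r] = 0.208617, running G = 0.951951
t=4: π = [0.1314, 0.2060, 0.2005, 0.1390, 0.2005, 0.1226], E[r] = 0.4060, γ^t·E[r] = 0.166305, running G = 1.118255
t=5: π = [0.1314, 0.2059, 0.2005, 0.1390, 0.2005, 0.1226], E[r] = 0.4062, γ^t·E[r] = 0.133119, running G = 1.251374
t=6: π = [0.1314, 0.2059, 0.2005, 0.1390, 0.2005, 0.1226], E[r] = 0.4062, γ^t·E[r] = 0.106488, running G = 1.357862
t=7: π = [0.1314, 0.2059, 0.2005, 0.1390, 0.2005, 0.1226], E[r] = 0.4062, γ^t·E[r] = 0.085191, running G = 1.443053

G = 1.4431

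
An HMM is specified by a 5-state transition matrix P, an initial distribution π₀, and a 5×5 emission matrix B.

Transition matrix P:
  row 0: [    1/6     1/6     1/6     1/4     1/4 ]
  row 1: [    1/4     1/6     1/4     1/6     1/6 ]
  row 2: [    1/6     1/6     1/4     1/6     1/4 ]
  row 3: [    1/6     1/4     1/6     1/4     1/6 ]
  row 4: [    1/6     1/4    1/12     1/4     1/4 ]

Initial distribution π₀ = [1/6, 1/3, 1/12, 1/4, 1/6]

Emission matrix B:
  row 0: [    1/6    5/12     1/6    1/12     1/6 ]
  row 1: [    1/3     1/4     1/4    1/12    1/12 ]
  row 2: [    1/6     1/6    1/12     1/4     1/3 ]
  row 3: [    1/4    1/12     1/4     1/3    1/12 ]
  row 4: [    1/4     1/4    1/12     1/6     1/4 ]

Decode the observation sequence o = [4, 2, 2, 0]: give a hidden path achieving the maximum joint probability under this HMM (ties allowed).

path = [4, 3, 3, 1]

t=0: δ = [2.778e-02, 2.778e-02, 2.778e-02, 2.083e-02, 4.167e-02]  (obs o_0=4)
t=1: δ = [1.157e-03, 2.604e-03, 5.787e-04, 2.604e-03, 8.681e-04]  ψ = [1, 4, 1, 4, 4]  (obs o_1=2)
t=2: δ = [1.085e-04, 1.628e-04, 5.425e-05, 1.628e-04, 3.617e-05]  ψ = [1, 3, 1, 3, 1]  (obs o_2=2)
t=3: δ = [6.782e-06, 1.356e-05, 6.782e-06, 1.017e-05, 6.782e-06]  ψ = [1, 3, 1, 3, 0]  (obs o_3=0)
backtrack: best end state = 1; path = [4, 3, 3, 1]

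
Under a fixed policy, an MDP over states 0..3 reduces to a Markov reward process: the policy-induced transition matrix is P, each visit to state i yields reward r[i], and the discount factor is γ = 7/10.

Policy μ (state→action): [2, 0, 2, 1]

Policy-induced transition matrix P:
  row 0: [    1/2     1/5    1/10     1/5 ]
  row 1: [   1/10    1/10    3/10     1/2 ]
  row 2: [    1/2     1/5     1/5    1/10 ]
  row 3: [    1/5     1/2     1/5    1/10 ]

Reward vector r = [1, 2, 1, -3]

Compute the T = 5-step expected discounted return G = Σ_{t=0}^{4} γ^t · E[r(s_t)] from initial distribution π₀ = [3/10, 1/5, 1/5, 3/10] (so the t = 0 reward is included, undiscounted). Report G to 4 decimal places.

t=0: π = [0.3000, 0.2000, 0.2000, 0.3000], E[r] = 0.0000, γ^t·E[r] = 0.000000, running G = 0.000000
t=1: π = [0.3300, 0.2700, 0.1900, 0.2100], E[r] = 0.4300, γ^t·E[r] = 0.301000, running G = 0.301000
t=2: π = [0.3290, 0.2360, 0.1940, 0.2410], E[r] = 0.2720, γ^t·E[r] = 0.133280, running G = 0.434280
t=3: π = [0.3333, 0.2487, 0.1907, 0.2273], E[r] = 0.3395, γ^t·E[r] = 0.116449, running G = 0.550729
t=4: π = [0.3323, 0.2433, 0.1915, 0.2328], E[r] = 0.3121, γ^t·E[r] = 0.074930, running G = 0.625659

G = 0.6257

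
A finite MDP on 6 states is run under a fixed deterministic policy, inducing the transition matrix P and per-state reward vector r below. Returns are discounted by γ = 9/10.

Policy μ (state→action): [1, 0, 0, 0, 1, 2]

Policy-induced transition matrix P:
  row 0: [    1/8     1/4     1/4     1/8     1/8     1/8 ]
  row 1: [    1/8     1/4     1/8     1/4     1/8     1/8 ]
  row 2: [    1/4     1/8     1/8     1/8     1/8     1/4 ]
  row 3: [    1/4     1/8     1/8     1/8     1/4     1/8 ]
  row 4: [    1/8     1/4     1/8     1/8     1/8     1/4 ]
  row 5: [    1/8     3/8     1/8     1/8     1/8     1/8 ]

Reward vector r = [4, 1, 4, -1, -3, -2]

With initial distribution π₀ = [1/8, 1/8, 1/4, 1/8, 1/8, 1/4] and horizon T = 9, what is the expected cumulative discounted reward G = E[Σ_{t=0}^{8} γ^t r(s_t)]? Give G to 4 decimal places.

G = 3.4922

t=0: π = [0.1250, 0.1250, 0.2500, 0.1250, 0.1250, 0.2500], E[r] = 0.6250, γ^t·E[r] = 0.625000, running G = 0.625000
t=1: π = [0.1719, 0.2344, 0.1406, 0.1406, 0.1406, 0.1719], E[r] = 0.5781, γ^t·E[r] = 0.520313, running G = 1.145313
t=2: π = [0.1602, 0.2363, 0.1465, 0.1543, 0.1426, 0.1602], E[r] = 0.5605, γ^t·E[r] = 0.454043, running G = 1.599355
t=3: π = [0.1626, 0.2324, 0.1450, 0.1545, 0.1443, 0.1611], E[r] = 0.5532, γ^t·E[r] = 0.403299, running G = 2.002655
t=4: π = [0.1624, 0.2327, 0.1453, 0.1541, 0.1443, 0.1612], E[r] = 0.5544, γ^t·E[r] = 0.363770, running G = 2.366425
t=5: π = [0.1624, 0.2327, 0.1453, 0.1541, 0.1443, 0.1612], E[r] = 0.5544, γ^t·E[r] = 0.327348, running G = 2.693773
t=6: π = [0.1624, 0.2327, 0.1453, 0.1541, 0.1443, 0.1612], E[r] = 0.5544, γ^t·E[r] = 0.294615, running G = 2.988388
t=7: π = [0.1624, 0.2327, 0.1453, 0.1541, 0.1443, 0.1612], E[r] = 0.5544, γ^t·E[r] = 0.265153, running G = 3.253541
t=8: π = [0.1624, 0.2327, 0.1453, 0.1541, 0.1443, 0.1612], E[r] = 0.5544, γ^t·E[r] = 0.238637, running G = 3.492178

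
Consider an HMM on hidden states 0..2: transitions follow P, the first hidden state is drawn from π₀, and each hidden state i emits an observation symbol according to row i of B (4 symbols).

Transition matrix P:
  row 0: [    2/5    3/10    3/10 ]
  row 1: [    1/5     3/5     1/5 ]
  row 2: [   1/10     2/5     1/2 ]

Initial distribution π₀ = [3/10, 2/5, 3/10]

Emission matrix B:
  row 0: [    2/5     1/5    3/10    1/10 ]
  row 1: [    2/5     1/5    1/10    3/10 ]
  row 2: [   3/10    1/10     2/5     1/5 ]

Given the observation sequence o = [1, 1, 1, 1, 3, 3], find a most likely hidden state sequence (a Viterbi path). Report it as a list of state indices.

path = [1, 1, 1, 1, 1, 1]

t=0: δ = [6.000e-02, 8.000e-02, 3.000e-02]  (obs o_0=1)
t=1: δ = [4.800e-03, 9.600e-03, 1.800e-03]  ψ = [0, 1, 0]  (obs o_1=1)
t=2: δ = [3.840e-04, 1.152e-03, 1.920e-04]  ψ = [0, 1, 1]  (obs o_2=1)
t=3: δ = [4.608e-05, 1.382e-04, 2.304e-05]  ψ = [1, 1, 1]  (obs o_3=1)
t=4: δ = [2.765e-06, 2.488e-05, 5.530e-06]  ψ = [1, 1, 1]  (obs o_4=3)
t=5: δ = [4.977e-07, 4.479e-06, 9.953e-07]  ψ = [1, 1, 1]  (obs o_5=3)
backtrack: best end state = 1; path = [1, 1, 1, 1, 1, 1]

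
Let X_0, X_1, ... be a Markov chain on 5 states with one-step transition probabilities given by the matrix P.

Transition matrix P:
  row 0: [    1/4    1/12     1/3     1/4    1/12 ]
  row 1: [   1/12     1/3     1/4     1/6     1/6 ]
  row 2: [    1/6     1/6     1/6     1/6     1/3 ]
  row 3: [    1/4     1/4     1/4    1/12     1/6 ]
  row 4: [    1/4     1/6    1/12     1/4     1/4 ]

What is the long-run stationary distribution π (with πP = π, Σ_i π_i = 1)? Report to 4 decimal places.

π = [0.1990, 0.1986, 0.2149, 0.1848, 0.2028]

Balance equations π_j = Σ_i π_i·P[i][j]:
  π_0 = 1/4·π_0 + 1/12·π_1 + 1/6·π_2 + 1/4·π_3 + 1/4·π_4
  π_1 = 1/12·π_0 + 1/3·π_1 + 1/6·π_2 + 1/4·π_3 + 1/6·π_4
  π_2 = 1/3·π_0 + 1/4·π_1 + 1/6·π_2 + 1/4·π_3 + 1/12·π_4
  π_3 = 1/4·π_0 + 1/6·π_1 + 1/6·π_2 + 1/12·π_3 + 1/4·π_4
  normalize: π_0 + π_1 + π_2 + π_3 + π_4 = 1
Solving the linear system gives exactly π = [3772/18955, 3764/18955, 4073/18955, 206/1115, 3844/18955].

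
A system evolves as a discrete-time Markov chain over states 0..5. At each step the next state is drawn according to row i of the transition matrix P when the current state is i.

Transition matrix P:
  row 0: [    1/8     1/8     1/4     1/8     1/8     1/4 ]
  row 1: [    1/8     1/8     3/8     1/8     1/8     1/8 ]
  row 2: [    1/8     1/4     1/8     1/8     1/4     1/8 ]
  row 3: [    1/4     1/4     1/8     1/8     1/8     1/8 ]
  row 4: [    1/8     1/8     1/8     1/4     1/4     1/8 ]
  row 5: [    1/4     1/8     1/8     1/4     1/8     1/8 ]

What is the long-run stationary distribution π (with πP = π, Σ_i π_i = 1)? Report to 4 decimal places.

π = [0.1637, 0.1690, 0.1877, 0.1644, 0.1697, 0.1455]

Balance equations π_j = Σ_i π_i·P[i][j]:
  π_0 = 1/8·π_0 + 1/8·π_1 + 1/8·π_2 + 1/4·π_3 + 1/8·π_4 + 1/4·π_5
  π_1 = 1/8·π_0 + 1/8·π_1 + 1/4·π_2 + 1/4·π_3 + 1/8·π_4 + 1/8·π_5
  π_2 = 1/4·π_0 + 3/8·π_1 + 1/8·π_2 + 1/8·π_3 + 1/8·π_4 + 1/8·π_5
  π_3 = 1/8·π_0 + 1/8·π_1 + 1/8·π_2 + 1/8·π_3 + 1/4·π_4 + 1/4·π_5
  π_4 = 1/8·π_0 + 1/8·π_1 + 1/4·π_2 + 1/8·π_3 + 1/4·π_4 + 1/8·π_5
  normalize: π_0 + π_1 + π_2 + π_3 + π_4 + π_5 = 1
Solving the linear system gives exactly π = [93/568, 12/71, 853/4544, 747/4544, 771/4544, 661/4544].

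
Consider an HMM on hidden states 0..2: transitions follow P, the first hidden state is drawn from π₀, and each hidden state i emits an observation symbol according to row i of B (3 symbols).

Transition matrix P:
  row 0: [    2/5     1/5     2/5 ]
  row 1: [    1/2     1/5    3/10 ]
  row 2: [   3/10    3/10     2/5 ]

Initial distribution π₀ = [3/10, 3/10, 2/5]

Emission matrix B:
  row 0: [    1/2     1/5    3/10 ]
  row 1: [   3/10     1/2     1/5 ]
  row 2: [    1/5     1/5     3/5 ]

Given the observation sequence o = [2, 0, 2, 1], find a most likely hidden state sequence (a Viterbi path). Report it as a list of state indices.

t=0: δ = [9.000e-02, 6.000e-02, 2.400e-01]  (obs o_0=2)
t=1: δ = [3.600e-02, 2.160e-02, 1.920e-02]  ψ = [2, 2, 2]  (obs o_1=0)
t=2: δ = [4.320e-03, 1.440e-03, 8.640e-03]  ψ = [0, 0, 0]  (obs o_2=2)
t=3: δ = [5.184e-04, 1.296e-03, 6.912e-04]  ψ = [2, 2, 2]  (obs o_3=1)
backtrack: best end state = 1; path = [2, 0, 2, 1]

path = [2, 0, 2, 1]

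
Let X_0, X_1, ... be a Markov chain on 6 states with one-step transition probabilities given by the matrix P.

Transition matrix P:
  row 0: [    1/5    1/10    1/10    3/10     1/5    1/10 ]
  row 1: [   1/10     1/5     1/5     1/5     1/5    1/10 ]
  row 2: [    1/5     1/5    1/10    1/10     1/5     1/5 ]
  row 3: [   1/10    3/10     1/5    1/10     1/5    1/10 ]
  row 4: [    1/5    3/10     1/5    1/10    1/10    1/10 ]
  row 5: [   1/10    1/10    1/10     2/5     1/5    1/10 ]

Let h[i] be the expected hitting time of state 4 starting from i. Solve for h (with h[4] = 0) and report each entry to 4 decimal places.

First-step conditioning: h[4] = 0; for i ≠ 4, h[i] = 1 + Σ_k P[i][k]·h[k].
  h[0] = 1 + 1/5·h[0] + 1/10·h[1] + 1/10·h[2] + 3/10·h[3] + 1/10·h[5]
  h[1] = 1 + 1/10·h[0] + 1/5·h[1] + 1/5·h[2] + 1/5·h[3] + 1/10·h[5]
  h[2] = 1 + 1/5·h[0] + 1/5·h[1] + 1/10·h[2] + 1/10·h[3] + 1/5·h[5]
  h[3] = 1 + 1/10·h[0] + 3/10·h[1] + 1/5·h[2] + 1/10·h[3] + 1/10·h[5]
  h[5] = 1 + 1/10·h[0] + 1/10·h[1] + 1/10·h[2] + 2/5·h[3] + 1/10·h[5]
Solving the 5×5 linear system over states ≠ 4 gives exactly h = [5, 5, 5, 5, 0, 5] (h[4] = 0 is the target).

h = [5.0000, 5.0000, 5.0000, 5.0000, 0.0000, 5.0000]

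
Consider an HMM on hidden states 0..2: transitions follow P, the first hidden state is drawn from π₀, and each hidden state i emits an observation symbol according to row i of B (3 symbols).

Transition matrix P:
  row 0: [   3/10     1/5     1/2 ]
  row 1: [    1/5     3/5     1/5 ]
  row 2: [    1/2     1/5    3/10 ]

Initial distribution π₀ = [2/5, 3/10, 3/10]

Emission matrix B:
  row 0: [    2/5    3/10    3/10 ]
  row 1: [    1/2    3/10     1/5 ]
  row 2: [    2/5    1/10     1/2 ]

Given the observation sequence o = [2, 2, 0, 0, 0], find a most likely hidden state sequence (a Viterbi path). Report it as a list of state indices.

t=0: δ = [1.200e-01, 6.000e-02, 1.500e-01]  (obs o_0=2)
t=1: δ = [2.250e-02, 7.200e-03, 3.000e-02]  ψ = [2, 1, 0]  (obs o_1=2)
t=2: δ = [6.000e-03, 3.000e-03, 4.500e-03]  ψ = [2, 2, 0]  (obs o_2=0)
t=3: δ = [9.000e-04, 9.000e-04, 1.200e-03]  ψ = [2, 1, 0]  (obs o_3=0)
t=4: δ = [2.400e-04, 2.700e-04, 1.800e-04]  ψ = [2, 1, 0]  (obs o_4=0)
backtrack: best end state = 1; path = [0, 2, 1, 1, 1]

path = [0, 2, 1, 1, 1]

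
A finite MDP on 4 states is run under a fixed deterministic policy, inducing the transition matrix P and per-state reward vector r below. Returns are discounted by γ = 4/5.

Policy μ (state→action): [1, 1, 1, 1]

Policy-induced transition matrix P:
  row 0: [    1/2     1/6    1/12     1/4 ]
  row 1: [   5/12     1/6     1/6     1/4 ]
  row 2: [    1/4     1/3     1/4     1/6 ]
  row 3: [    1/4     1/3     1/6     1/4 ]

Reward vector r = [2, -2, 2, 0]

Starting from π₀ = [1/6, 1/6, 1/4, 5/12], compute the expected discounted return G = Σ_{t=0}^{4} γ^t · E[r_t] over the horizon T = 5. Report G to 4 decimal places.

G = 1.7774

t=0: π = [0.1667, 0.1667, 0.2500, 0.4167], E[r] = 0.5000, γ^t·E[r] = 0.500000, running G = 0.500000
t=1: π = [0.3194, 0.2778, 0.1736, 0.2292], E[r] = 0.4306, γ^t·E[r] = 0.344444, running G = 0.844444
t=2: π = [0.3762, 0.2338, 0.1545, 0.2355], E[r] = 0.5938, γ^t·E[r] = 0.380000, running G = 1.224444
t=3: π = [0.3830, 0.2317, 0.1482, 0.2371], E[r] = 0.5991, γ^t·E[r] = 0.306716, running G = 1.531160
t=4: π = [0.3844, 0.2309, 0.1471, 0.2377], E[r] = 0.6012, γ^t·E[r] = 0.246232, running G = 1.777393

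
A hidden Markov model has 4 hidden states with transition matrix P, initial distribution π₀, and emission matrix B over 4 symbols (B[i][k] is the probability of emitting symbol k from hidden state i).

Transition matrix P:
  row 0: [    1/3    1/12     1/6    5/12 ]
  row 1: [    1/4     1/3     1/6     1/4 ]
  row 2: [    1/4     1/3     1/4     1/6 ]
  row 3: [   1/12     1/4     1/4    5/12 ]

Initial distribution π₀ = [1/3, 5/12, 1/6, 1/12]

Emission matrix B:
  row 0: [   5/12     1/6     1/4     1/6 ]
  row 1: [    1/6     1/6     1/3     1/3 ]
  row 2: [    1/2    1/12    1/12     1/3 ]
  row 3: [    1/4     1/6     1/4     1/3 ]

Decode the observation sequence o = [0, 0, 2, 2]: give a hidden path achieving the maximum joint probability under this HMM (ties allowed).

t=0: δ = [1.389e-01, 6.944e-02, 8.333e-02, 2.083e-02]  (obs o_0=0)
t=1: δ = [1.929e-02, 4.630e-03, 1.157e-02, 1.447e-02]  ψ = [0, 2, 0, 0]  (obs o_1=0)
t=2: δ = [1.608e-03, 1.286e-03, 3.014e-04, 2.009e-03]  ψ = [0, 2, 3, 0]  (obs o_2=2)
t=3: δ = [1.340e-04, 1.674e-04, 4.186e-05, 2.093e-04]  ψ = [0, 3, 3, 3]  (obs o_3=2)
backtrack: best end state = 3; path = [0, 0, 3, 3]

path = [0, 0, 3, 3]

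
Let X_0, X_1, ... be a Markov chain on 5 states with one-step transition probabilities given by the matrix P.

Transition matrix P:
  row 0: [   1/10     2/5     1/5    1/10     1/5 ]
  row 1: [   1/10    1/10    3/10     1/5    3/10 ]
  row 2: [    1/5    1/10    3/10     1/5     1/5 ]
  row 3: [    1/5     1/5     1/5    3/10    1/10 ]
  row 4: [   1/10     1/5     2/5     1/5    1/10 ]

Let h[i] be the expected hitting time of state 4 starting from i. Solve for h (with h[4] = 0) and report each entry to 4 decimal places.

h = [4.9049, 4.5946, 5.0851, 5.5956, 0.0000]

First-step conditioning: h[4] = 0; for i ≠ 4, h[i] = 1 + Σ_k P[i][k]·h[k].
  h[0] = 1 + 1/10·h[0] + 2/5·h[1] + 1/5·h[2] + 1/10·h[3]
  h[1] = 1 + 1/10·h[0] + 1/10·h[1] + 3/10·h[2] + 1/5·h[3]
  h[2] = 1 + 1/5·h[0] + 1/10·h[1] + 3/10·h[2] + 1/5·h[3]
  h[3] = 1 + 1/5·h[0] + 1/5·h[1] + 1/5·h[2] + 3/10·h[3]
Solving the 4×4 linear system over states ≠ 4 gives exactly h = [4900/999, 170/37, 5080/999, 5590/999, 0] (h[4] = 0 is the target).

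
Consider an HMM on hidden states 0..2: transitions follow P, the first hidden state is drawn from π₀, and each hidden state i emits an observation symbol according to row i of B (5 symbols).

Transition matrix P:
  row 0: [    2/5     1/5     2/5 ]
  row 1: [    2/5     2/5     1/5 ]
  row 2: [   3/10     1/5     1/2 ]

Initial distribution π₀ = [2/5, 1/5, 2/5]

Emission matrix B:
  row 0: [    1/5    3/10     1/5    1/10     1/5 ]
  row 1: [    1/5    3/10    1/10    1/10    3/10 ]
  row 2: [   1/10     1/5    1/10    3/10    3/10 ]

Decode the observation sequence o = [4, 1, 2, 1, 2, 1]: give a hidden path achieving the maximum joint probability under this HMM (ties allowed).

path = [2, 0, 0, 0, 0, 0]

t=0: δ = [8.000e-02, 6.000e-02, 1.200e-01]  (obs o_0=4)
t=1: δ = [1.080e-02, 7.200e-03, 1.200e-02]  ψ = [2, 1, 2]  (obs o_1=1)
t=2: δ = [8.640e-04, 2.880e-04, 6.000e-04]  ψ = [0, 1, 2]  (obs o_2=2)
t=3: δ = [1.037e-04, 5.184e-05, 6.912e-05]  ψ = [0, 0, 0]  (obs o_3=1)
t=4: δ = [8.294e-06, 2.074e-06, 4.147e-06]  ψ = [0, 0, 0]  (obs o_4=2)
t=5: δ = [9.953e-07, 4.977e-07, 6.636e-07]  ψ = [0, 0, 0]  (obs o_5=1)
backtrack: best end state = 0; path = [2, 0, 0, 0, 0, 0]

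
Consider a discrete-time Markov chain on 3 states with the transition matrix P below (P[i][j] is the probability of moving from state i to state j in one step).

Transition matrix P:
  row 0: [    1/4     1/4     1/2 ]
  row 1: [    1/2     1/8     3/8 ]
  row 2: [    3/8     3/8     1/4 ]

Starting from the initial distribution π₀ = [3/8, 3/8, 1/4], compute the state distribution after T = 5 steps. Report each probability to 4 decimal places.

π = [0.3627, 0.2638, 0.3736]

t=0: π = [0.3750, 0.3750, 0.2500]
t=1: π = [0.3750, 0.2344, 0.3906]
t=2: π = [0.3574, 0.2695, 0.3730]
t=3: π = [0.3640, 0.2629, 0.3730]
t=4: π = [0.3624, 0.2638, 0.3739]
t=5: π = [0.3627, 0.2638, 0.3736]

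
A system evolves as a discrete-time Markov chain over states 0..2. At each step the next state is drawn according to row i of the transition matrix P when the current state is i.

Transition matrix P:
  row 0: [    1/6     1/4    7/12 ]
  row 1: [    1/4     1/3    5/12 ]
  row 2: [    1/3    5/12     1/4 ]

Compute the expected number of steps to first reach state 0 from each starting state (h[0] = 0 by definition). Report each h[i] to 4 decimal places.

First-step conditioning: h[0] = 0; for i ≠ 0, h[i] = 1 + Σ_k P[i][k]·h[k].
  h[1] = 1 + 1/3·h[1] + 5/12·h[2]
  h[2] = 1 + 5/12·h[1] + 1/4·h[2]
Solving the 2×2 linear system over states ≠ 0 gives exactly h = [0, 168/47, 156/47] (h[0] = 0 is the target).

h = [0.0000, 3.5745, 3.3191]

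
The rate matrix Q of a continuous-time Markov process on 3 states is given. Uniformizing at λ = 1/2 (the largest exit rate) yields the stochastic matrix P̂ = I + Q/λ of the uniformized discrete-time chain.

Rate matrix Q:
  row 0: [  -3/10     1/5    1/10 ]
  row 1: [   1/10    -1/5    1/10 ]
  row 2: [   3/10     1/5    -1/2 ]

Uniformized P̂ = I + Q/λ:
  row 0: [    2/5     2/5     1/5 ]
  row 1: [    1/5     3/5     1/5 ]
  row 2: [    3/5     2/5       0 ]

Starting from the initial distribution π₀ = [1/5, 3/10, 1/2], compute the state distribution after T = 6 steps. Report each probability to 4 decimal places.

t=0: π = [0.2000, 0.3000, 0.5000]
t=1: π = [0.4400, 0.4600, 0.1000]
t=2: π = [0.3280, 0.4920, 0.1800]
t=3: π = [0.3376, 0.4984, 0.1640]
t=4: π = [0.3331, 0.4997, 0.1672]
t=5: π = [0.3335, 0.4999, 0.1666]
t=6: π = [0.3333, 0.5000, 0.1667]

π = [0.3333, 0.5000, 0.1667]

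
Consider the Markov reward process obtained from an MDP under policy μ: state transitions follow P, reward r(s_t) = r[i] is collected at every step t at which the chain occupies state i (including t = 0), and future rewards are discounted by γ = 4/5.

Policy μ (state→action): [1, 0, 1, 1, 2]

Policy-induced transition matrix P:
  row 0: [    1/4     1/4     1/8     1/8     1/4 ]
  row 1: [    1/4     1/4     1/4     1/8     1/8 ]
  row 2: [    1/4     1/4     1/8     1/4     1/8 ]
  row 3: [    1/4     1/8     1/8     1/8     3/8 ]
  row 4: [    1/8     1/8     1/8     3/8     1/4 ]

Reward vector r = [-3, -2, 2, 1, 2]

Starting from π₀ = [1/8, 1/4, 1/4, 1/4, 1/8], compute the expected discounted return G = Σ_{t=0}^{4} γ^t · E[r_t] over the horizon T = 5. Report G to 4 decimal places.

t=0: π = [0.1250, 0.2500, 0.2500, 0.2500, 0.1250], E[r] = 0.1250, γ^t·E[r] = 0.125000, running G = 0.125000
t=1: π = [0.2344, 0.2031, 0.1563, 0.1875, 0.2188], E[r] = -0.1719, γ^t·E[r] = -0.137500, running G = -0.012500
t=2: π = [0.2227, 0.1992, 0.1504, 0.1992, 0.2285], E[r] = -0.1094, γ^t·E[r] = -0.070000, running G = -0.082500
t=3: π = [0.2214, 0.1965, 0.1499, 0.2009, 0.2312], E[r] = -0.0942, γ^t·E[r] = -0.048250, running G = -0.130750
t=4: π = [0.2211, 0.1960, 0.1496, 0.2015, 0.2318], E[r] = -0.0910, γ^t·E[r] = -0.037263, running G = -0.168013

G = -0.1680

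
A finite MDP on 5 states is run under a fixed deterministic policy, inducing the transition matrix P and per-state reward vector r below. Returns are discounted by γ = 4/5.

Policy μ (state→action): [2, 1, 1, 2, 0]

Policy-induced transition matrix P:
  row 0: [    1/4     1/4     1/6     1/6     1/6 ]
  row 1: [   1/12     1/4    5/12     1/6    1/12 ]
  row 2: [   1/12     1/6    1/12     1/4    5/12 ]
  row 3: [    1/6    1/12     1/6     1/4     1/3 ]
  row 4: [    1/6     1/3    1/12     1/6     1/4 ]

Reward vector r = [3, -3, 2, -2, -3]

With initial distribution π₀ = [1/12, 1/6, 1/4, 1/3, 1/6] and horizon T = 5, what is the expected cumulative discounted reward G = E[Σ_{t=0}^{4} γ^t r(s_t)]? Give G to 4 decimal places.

G = -3.3649

t=0: π = [0.0833, 0.1667, 0.2500, 0.3333, 0.1667], E[r] = -0.9167, γ^t·E[r] = -0.916667, running G = -0.916667
t=1: π = [0.1389, 0.1875, 0.1736, 0.2153, 0.2847], E[r] = -1.0833, γ^t·E[r] = -0.866667, running G = -1.783333
t=2: π = [0.1481, 0.2234, 0.1753, 0.1991, 0.2541], E[r] = -1.0353, γ^t·E[r] = -0.662593, running G = -2.445926
t=3: π = [0.1458, 0.2234, 0.1867, 0.1979, 0.2462], E[r] = -0.9938, γ^t·E[r] = -0.508815, running G = -2.954741
t=4: π = [0.1446, 0.2220, 0.1864, 0.1987, 0.2482], E[r] = -1.0013, γ^t·E[r] = -0.410128, running G = -3.364869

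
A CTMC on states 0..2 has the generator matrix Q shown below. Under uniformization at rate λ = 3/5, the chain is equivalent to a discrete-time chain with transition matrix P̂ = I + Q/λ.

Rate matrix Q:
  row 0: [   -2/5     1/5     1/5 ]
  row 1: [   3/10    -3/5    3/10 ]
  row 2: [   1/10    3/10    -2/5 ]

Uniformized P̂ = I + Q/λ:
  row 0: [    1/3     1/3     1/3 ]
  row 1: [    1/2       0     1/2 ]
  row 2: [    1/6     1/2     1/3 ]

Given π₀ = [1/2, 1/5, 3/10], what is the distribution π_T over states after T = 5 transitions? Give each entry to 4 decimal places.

t=0: π = [0.5000, 0.2000, 0.3000]
t=1: π = [0.3167, 0.3167, 0.3667]
t=2: π = [0.3250, 0.2889, 0.3861]
t=3: π = [0.3171, 0.3014, 0.3815]
t=4: π = [0.3200, 0.2965, 0.3836]
t=5: π = [0.3188, 0.2984, 0.3827]

π = [0.3188, 0.2984, 0.3827]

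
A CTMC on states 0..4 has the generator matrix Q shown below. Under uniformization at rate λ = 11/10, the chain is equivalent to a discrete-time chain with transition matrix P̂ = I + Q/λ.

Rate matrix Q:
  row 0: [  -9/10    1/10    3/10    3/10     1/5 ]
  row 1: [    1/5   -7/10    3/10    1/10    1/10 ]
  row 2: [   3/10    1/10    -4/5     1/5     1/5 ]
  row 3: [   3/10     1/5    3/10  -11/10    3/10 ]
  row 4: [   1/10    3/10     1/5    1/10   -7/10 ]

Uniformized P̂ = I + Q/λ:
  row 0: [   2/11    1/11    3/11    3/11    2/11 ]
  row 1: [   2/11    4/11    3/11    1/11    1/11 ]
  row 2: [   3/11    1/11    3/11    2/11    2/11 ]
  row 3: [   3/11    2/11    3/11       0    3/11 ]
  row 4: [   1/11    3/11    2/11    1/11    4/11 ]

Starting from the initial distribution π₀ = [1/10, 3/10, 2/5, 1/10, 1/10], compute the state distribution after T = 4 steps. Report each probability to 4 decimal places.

π = [0.1978, 0.1955, 0.2531, 0.1376, 0.2159]

t=0: π = [0.1000, 0.3000, 0.4000, 0.1000, 0.1000]
t=1: π = [0.2182, 0.2000, 0.2636, 0.1364, 0.1818]
t=2: π = [0.2017, 0.1909, 0.2562, 0.1421, 0.2091]
t=3: π = [0.1990, 0.1939, 0.2537, 0.1379, 0.2154]
t=4: π = [0.1978, 0.1955, 0.2531, 0.1376, 0.2159]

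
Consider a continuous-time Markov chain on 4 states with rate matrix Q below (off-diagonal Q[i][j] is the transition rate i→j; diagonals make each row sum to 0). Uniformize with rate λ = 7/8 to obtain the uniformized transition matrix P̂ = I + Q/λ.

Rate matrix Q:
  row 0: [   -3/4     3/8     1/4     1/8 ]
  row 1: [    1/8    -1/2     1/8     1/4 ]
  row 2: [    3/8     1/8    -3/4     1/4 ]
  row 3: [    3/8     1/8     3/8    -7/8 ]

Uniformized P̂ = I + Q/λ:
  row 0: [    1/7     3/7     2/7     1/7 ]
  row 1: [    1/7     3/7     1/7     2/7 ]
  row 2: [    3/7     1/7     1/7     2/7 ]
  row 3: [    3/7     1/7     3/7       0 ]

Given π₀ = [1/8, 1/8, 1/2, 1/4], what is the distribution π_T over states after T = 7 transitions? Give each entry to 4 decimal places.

π = [0.2653, 0.3061, 0.2358, 0.1928]

t=0: π = [0.1250, 0.1250, 0.5000, 0.2500]
t=1: π = [0.3571, 0.2143, 0.2321, 0.1964]
t=2: π = [0.2653, 0.3061, 0.2500, 0.1786]
t=3: π = [0.2653, 0.3061, 0.2318, 0.1968]
t=4: π = [0.2653, 0.3061, 0.2370, 0.1916]
t=5: π = [0.2653, 0.3061, 0.2355, 0.1931]
t=6: π = [0.2653, 0.3061, 0.2359, 0.1926]
t=7: π = [0.2653, 0.3061, 0.2358, 0.1928]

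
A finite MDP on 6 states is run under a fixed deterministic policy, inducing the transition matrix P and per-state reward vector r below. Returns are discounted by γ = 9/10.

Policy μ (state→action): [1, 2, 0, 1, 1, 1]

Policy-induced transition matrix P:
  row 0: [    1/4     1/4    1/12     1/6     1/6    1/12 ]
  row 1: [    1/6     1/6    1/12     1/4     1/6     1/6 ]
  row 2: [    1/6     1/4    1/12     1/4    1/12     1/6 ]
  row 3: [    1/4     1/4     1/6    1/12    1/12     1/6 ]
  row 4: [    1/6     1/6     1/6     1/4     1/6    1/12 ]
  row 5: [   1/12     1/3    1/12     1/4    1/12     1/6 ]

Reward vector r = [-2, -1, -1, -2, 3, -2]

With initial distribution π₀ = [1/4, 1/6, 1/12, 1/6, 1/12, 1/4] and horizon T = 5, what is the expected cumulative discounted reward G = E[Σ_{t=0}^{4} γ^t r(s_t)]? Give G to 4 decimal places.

G = -4.4737

t=0: π = [0.2500, 0.1667, 0.0833, 0.1667, 0.0833, 0.2500], E[r] = -1.3333, γ^t·E[r] = -1.333333, running G = -1.333333
t=1: π = [0.1806, 0.2500, 0.1042, 0.2014, 0.1250, 0.1389], E[r] = -1.0208, γ^t·E[r] = -0.918750, running G = -2.252083
t=2: π = [0.1869, 0.2303, 0.1105, 0.2014, 0.1296, 0.1412], E[r] = -1.0110, γ^t·E[r] = -0.818906, running G = -3.070990
t=3: π = [0.1873, 0.2318, 0.1109, 0.2009, 0.1289, 0.1403], E[r] = -1.0128, γ^t·E[r] = -0.738316, running G = -3.809306
t=4: π = [0.1873, 0.2316, 0.1108, 0.2009, 0.1290, 0.1403], E[r] = -1.0126, γ^t·E[r] = -0.664353, running G = -4.473659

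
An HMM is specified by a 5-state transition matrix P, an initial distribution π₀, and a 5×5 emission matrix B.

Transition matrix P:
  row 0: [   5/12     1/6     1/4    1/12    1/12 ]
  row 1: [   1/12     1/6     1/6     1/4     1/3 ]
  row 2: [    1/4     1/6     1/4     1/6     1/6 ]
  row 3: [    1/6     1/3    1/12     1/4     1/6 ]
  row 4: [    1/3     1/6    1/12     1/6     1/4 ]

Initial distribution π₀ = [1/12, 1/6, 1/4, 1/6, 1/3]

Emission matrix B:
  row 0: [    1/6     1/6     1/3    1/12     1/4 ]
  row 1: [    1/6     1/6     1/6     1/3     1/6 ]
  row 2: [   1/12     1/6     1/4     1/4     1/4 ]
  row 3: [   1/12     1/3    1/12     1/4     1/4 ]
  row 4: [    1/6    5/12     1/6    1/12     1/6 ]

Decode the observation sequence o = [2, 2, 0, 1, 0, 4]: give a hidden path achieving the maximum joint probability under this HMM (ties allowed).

path = [4, 0, 0, 0, 0, 0]

t=0: δ = [2.778e-02, 2.778e-02, 6.250e-02, 1.389e-02, 5.556e-02]  (obs o_0=2)
t=1: δ = [6.173e-03, 1.736e-03, 3.906e-03, 8.681e-04, 2.315e-03]  ψ = [4, 2, 2, 2, 4]  (obs o_1=2)
t=2: δ = [4.287e-04, 1.715e-04, 1.286e-04, 5.425e-05, 1.085e-04]  ψ = [0, 0, 0, 2, 2]  (obs o_2=0)
t=3: δ = [2.977e-05, 1.191e-05, 1.786e-05, 1.429e-05, 2.381e-05]  ψ = [0, 0, 0, 1, 1]  (obs o_3=1)
t=4: δ = [2.067e-06, 8.269e-07, 6.202e-07, 3.308e-07, 9.923e-07]  ψ = [0, 0, 0, 4, 4]  (obs o_4=0)
t=5: δ = [2.153e-07, 5.742e-08, 1.292e-07, 5.168e-08, 4.594e-08]  ψ = [0, 0, 0, 1, 1]  (obs o_5=4)
backtrack: best end state = 0; path = [4, 0, 0, 0, 0, 0]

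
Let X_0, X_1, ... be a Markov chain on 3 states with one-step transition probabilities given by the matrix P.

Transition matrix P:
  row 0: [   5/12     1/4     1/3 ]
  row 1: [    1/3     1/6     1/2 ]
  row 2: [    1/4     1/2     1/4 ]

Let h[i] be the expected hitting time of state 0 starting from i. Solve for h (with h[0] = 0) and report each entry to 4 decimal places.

First-step conditioning: h[0] = 0; for i ≠ 0, h[i] = 1 + Σ_k P[i][k]·h[k].
  h[1] = 1 + 1/6·h[1] + 1/2·h[2]
  h[2] = 1 + 1/2·h[1] + 1/4·h[2]
Solving the 2×2 linear system over states ≠ 0 gives exactly h = [0, 10/3, 32/9] (h[0] = 0 is the target).

h = [0.0000, 3.3333, 3.5556]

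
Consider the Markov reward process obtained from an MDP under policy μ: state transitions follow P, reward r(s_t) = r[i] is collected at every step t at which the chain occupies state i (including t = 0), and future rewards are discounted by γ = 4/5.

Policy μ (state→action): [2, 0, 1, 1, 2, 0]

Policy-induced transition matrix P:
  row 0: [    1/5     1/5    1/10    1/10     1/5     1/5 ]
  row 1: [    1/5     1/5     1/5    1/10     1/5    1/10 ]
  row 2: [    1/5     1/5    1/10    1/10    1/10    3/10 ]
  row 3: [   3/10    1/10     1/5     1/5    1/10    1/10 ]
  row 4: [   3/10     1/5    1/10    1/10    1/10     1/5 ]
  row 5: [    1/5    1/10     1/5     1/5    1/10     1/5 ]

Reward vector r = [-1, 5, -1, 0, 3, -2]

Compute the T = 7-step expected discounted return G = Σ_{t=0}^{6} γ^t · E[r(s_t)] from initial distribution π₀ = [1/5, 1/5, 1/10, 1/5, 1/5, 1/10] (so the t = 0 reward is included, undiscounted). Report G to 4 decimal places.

t=0: π = [0.2000, 0.2000, 0.1000, 0.2000, 0.2000, 0.1000], E[r] = 1.1000, γ^t·E[r] = 1.100000, running G = 1.100000
t=1: π = [0.2400, 0.1700, 0.1500, 0.1300, 0.1400, 0.1700], E[r] = 0.5400, γ^t·E[r] = 0.432000, running G = 1.532000
t=2: π = [0.2270, 0.1700, 0.1470, 0.1300, 0.1410, 0.1850], E[r] = 0.5290, γ^t·E[r] = 0.338560, running G = 1.870560
t=3: π = [0.2271, 0.1685, 0.1485, 0.1315, 0.1397, 0.1847], E[r] = 0.5166, γ^t·E[r] = 0.264499, running G = 2.135059
t=4: π = [0.2271, 0.1684, 0.1485, 0.1316, 0.1396, 0.1849], E[r] = 0.5153, γ^t·E[r] = 0.211063, running G = 2.346122
t=5: π = [0.2271, 0.1684, 0.1485, 0.1316, 0.1396, 0.1848], E[r] = 0.5151, γ^t·E[r] = 0.168794, running G = 2.514916
t=6: π = [0.2271, 0.1684, 0.1485, 0.1316, 0.1395, 0.1848], E[r] = 0.5151, γ^t·E[r] = 0.135029, running G = 2.649944

G = 2.6499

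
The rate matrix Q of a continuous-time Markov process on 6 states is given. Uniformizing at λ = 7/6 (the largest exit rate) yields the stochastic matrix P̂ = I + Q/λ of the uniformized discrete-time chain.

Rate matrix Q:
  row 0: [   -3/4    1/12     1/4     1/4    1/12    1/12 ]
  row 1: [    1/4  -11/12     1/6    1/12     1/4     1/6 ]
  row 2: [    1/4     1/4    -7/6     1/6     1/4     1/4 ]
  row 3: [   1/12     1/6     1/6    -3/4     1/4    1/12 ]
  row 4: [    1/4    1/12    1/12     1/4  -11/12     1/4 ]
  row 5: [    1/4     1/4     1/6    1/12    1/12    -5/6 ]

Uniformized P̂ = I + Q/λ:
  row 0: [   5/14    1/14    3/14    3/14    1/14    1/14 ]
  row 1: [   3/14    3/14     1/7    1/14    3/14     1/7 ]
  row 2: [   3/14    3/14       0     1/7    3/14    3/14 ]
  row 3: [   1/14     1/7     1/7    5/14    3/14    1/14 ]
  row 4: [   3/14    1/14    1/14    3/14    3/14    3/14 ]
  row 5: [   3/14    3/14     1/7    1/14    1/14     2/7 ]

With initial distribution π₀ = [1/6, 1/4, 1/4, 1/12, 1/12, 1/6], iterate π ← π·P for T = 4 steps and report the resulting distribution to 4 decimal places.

t=0: π = [0.1667, 0.2500, 0.2500, 0.0833, 0.0833, 0.1667]
t=1: π = [0.2262, 0.1726, 0.1131, 0.1488, 0.1667, 0.1726]
t=2: π = [0.2253, 0.1475, 0.1310, 0.1781, 0.1573, 0.1607]
t=3: π = [0.2210, 0.1469, 0.1290, 0.1863, 0.1591, 0.1576]
t=4: π = [0.2192, 0.1467, 0.1288, 0.1882, 0.1602, 0.1569]

π = [0.2192, 0.1467, 0.1288, 0.1882, 0.1602, 0.1569]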